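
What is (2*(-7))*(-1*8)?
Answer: 112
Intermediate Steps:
(2*(-7))*(-1*8) = -14*(-8) = 112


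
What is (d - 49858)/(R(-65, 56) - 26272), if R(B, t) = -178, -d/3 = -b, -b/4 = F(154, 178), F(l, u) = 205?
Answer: 26159/13225 ≈ 1.9780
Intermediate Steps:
b = -820 (b = -4*205 = -820)
d = -2460 (d = -(-3)*(-820) = -3*820 = -2460)
(d - 49858)/(R(-65, 56) - 26272) = (-2460 - 49858)/(-178 - 26272) = -52318/(-26450) = -52318*(-1/26450) = 26159/13225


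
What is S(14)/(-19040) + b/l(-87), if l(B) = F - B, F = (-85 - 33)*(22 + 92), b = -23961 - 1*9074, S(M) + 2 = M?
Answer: 31441301/12723480 ≈ 2.4711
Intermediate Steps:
S(M) = -2 + M
b = -33035 (b = -23961 - 9074 = -33035)
F = -13452 (F = -118*114 = -13452)
l(B) = -13452 - B
S(14)/(-19040) + b/l(-87) = (-2 + 14)/(-19040) - 33035/(-13452 - 1*(-87)) = 12*(-1/19040) - 33035/(-13452 + 87) = -3/4760 - 33035/(-13365) = -3/4760 - 33035*(-1/13365) = -3/4760 + 6607/2673 = 31441301/12723480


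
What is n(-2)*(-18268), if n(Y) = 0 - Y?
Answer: -36536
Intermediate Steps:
n(Y) = -Y
n(-2)*(-18268) = -1*(-2)*(-18268) = 2*(-18268) = -36536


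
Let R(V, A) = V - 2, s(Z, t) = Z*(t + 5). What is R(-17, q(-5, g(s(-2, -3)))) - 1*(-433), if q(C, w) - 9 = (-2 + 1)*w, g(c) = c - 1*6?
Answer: 414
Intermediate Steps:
s(Z, t) = Z*(5 + t)
g(c) = -6 + c (g(c) = c - 6 = -6 + c)
q(C, w) = 9 - w (q(C, w) = 9 + (-2 + 1)*w = 9 - w)
R(V, A) = -2 + V
R(-17, q(-5, g(s(-2, -3)))) - 1*(-433) = (-2 - 17) - 1*(-433) = -19 + 433 = 414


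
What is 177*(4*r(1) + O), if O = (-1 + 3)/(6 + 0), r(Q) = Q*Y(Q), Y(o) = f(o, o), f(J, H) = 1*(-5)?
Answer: -3481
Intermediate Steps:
f(J, H) = -5
Y(o) = -5
r(Q) = -5*Q (r(Q) = Q*(-5) = -5*Q)
O = ⅓ (O = 2/6 = 2*(⅙) = ⅓ ≈ 0.33333)
177*(4*r(1) + O) = 177*(4*(-5*1) + ⅓) = 177*(4*(-5) + ⅓) = 177*(-20 + ⅓) = 177*(-59/3) = -3481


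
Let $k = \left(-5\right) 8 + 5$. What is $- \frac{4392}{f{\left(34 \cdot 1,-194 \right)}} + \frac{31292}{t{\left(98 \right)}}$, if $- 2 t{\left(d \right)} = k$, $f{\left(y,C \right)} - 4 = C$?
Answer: $\frac{1204468}{665} \approx 1811.2$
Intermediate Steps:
$f{\left(y,C \right)} = 4 + C$
$k = -35$ ($k = -40 + 5 = -35$)
$t{\left(d \right)} = \frac{35}{2}$ ($t{\left(d \right)} = \left(- \frac{1}{2}\right) \left(-35\right) = \frac{35}{2}$)
$- \frac{4392}{f{\left(34 \cdot 1,-194 \right)}} + \frac{31292}{t{\left(98 \right)}} = - \frac{4392}{4 - 194} + \frac{31292}{\frac{35}{2}} = - \frac{4392}{-190} + 31292 \cdot \frac{2}{35} = \left(-4392\right) \left(- \frac{1}{190}\right) + \frac{62584}{35} = \frac{2196}{95} + \frac{62584}{35} = \frac{1204468}{665}$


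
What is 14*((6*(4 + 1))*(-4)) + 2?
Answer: -1678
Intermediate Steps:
14*((6*(4 + 1))*(-4)) + 2 = 14*((6*5)*(-4)) + 2 = 14*(30*(-4)) + 2 = 14*(-120) + 2 = -1680 + 2 = -1678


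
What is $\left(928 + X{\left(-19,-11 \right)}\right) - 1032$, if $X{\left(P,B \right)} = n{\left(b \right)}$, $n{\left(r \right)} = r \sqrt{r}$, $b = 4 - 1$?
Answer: $-104 + 3 \sqrt{3} \approx -98.804$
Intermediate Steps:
$b = 3$ ($b = 4 - 1 = 3$)
$n{\left(r \right)} = r^{\frac{3}{2}}$
$X{\left(P,B \right)} = 3 \sqrt{3}$ ($X{\left(P,B \right)} = 3^{\frac{3}{2}} = 3 \sqrt{3}$)
$\left(928 + X{\left(-19,-11 \right)}\right) - 1032 = \left(928 + 3 \sqrt{3}\right) - 1032 = -104 + 3 \sqrt{3}$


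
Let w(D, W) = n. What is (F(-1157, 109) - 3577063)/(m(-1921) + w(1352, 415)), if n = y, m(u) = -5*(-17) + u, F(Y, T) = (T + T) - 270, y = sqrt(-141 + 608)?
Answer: 6567583140/3370429 + 3577115*sqrt(467)/3370429 ≈ 1971.5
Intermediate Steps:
y = sqrt(467) ≈ 21.610
F(Y, T) = -270 + 2*T (F(Y, T) = 2*T - 270 = -270 + 2*T)
m(u) = 85 + u
n = sqrt(467) ≈ 21.610
w(D, W) = sqrt(467)
(F(-1157, 109) - 3577063)/(m(-1921) + w(1352, 415)) = ((-270 + 2*109) - 3577063)/((85 - 1921) + sqrt(467)) = ((-270 + 218) - 3577063)/(-1836 + sqrt(467)) = (-52 - 3577063)/(-1836 + sqrt(467)) = -3577115/(-1836 + sqrt(467))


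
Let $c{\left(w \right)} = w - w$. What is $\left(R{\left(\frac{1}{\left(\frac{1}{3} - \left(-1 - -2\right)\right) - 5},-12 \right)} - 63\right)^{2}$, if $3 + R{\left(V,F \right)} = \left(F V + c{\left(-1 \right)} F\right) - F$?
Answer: $\frac{777924}{289} \approx 2691.8$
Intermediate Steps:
$c{\left(w \right)} = 0$
$R{\left(V,F \right)} = -3 - F + F V$ ($R{\left(V,F \right)} = -3 - \left(F - F V\right) = -3 + \left(F V - F\right) = -3 + \left(- F + F V\right) = -3 - F + F V$)
$\left(R{\left(\frac{1}{\left(\frac{1}{3} - \left(-1 - -2\right)\right) - 5},-12 \right)} - 63\right)^{2} = \left(\left(-3 - -12 - \frac{12}{\left(\frac{1}{3} - \left(-1 - -2\right)\right) - 5}\right) - 63\right)^{2} = \left(\left(-3 + 12 - \frac{12}{\left(\frac{1}{3} - \left(-1 + 2\right)\right) - 5}\right) - 63\right)^{2} = \left(\left(-3 + 12 - \frac{12}{\left(\frac{1}{3} - 1\right) - 5}\right) - 63\right)^{2} = \left(\left(-3 + 12 - \frac{12}{- \frac{2}{3} - 5}\right) - 63\right)^{2} = \left(\left(-3 + 12 - \frac{12}{- \frac{17}{3}}\right) - 63\right)^{2} = \left(\left(-3 + 12 - - \frac{36}{17}\right) - 63\right)^{2} = \left(\left(-3 + 12 + \frac{36}{17}\right) - 63\right)^{2} = \left(\frac{189}{17} - 63\right)^{2} = \left(- \frac{882}{17}\right)^{2} = \frac{777924}{289}$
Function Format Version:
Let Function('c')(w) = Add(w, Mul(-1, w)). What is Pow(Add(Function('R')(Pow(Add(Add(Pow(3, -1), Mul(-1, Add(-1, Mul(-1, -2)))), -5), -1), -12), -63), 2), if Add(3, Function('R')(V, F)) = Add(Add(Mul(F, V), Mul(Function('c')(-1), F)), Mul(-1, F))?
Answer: Rational(777924, 289) ≈ 2691.8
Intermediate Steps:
Function('c')(w) = 0
Function('R')(V, F) = Add(-3, Mul(-1, F), Mul(F, V)) (Function('R')(V, F) = Add(-3, Add(Add(Mul(F, V), Mul(0, F)), Mul(-1, F))) = Add(-3, Add(Add(Mul(F, V), 0), Mul(-1, F))) = Add(-3, Add(Mul(F, V), Mul(-1, F))) = Add(-3, Add(Mul(-1, F), Mul(F, V))) = Add(-3, Mul(-1, F), Mul(F, V)))
Pow(Add(Function('R')(Pow(Add(Add(Pow(3, -1), Mul(-1, Add(-1, Mul(-1, -2)))), -5), -1), -12), -63), 2) = Pow(Add(Add(-3, Mul(-1, -12), Mul(-12, Pow(Add(Add(Pow(3, -1), Mul(-1, Add(-1, Mul(-1, -2)))), -5), -1))), -63), 2) = Pow(Add(Add(-3, 12, Mul(-12, Pow(Add(Add(Rational(1, 3), Mul(-1, Add(-1, 2))), -5), -1))), -63), 2) = Pow(Add(Add(-3, 12, Mul(-12, Pow(Add(Add(Rational(1, 3), Mul(-1, 1)), -5), -1))), -63), 2) = Pow(Add(Add(-3, 12, Mul(-12, Pow(Add(Add(Rational(1, 3), -1), -5), -1))), -63), 2) = Pow(Add(Add(-3, 12, Mul(-12, Pow(Add(Rational(-2, 3), -5), -1))), -63), 2) = Pow(Add(Add(-3, 12, Mul(-12, Pow(Rational(-17, 3), -1))), -63), 2) = Pow(Add(Add(-3, 12, Mul(-12, Rational(-3, 17))), -63), 2) = Pow(Add(Add(-3, 12, Rational(36, 17)), -63), 2) = Pow(Add(Rational(189, 17), -63), 2) = Pow(Rational(-882, 17), 2) = Rational(777924, 289)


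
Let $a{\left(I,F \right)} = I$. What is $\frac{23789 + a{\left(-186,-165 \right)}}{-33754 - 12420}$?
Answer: $- \frac{23603}{46174} \approx -0.51118$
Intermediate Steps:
$\frac{23789 + a{\left(-186,-165 \right)}}{-33754 - 12420} = \frac{23789 - 186}{-33754 - 12420} = \frac{23603}{-33754 - 12420} = \frac{23603}{-46174} = 23603 \left(- \frac{1}{46174}\right) = - \frac{23603}{46174}$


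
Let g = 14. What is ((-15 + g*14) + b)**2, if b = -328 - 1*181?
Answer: 107584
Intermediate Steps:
b = -509 (b = -328 - 181 = -509)
((-15 + g*14) + b)**2 = ((-15 + 14*14) - 509)**2 = ((-15 + 196) - 509)**2 = (181 - 509)**2 = (-328)**2 = 107584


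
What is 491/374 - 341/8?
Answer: -61803/1496 ≈ -41.312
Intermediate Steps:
491/374 - 341/8 = -61803/1496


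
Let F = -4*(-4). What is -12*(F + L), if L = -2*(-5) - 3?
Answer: -276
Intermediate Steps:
F = 16
L = 7 (L = 10 - 3 = 7)
-12*(F + L) = -12*(16 + 7) = -12*23 = -276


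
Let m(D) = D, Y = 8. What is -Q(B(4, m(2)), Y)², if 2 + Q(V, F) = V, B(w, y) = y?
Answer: 0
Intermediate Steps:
Q(V, F) = -2 + V
-Q(B(4, m(2)), Y)² = -(-2 + 2)² = -1*0² = -1*0 = 0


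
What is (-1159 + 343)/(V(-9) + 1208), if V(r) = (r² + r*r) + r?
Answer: -816/1361 ≈ -0.59956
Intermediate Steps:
V(r) = r + 2*r² (V(r) = (r² + r²) + r = 2*r² + r = r + 2*r²)
(-1159 + 343)/(V(-9) + 1208) = (-1159 + 343)/(-9*(1 + 2*(-9)) + 1208) = -816/(-9*(1 - 18) + 1208) = -816/(-9*(-17) + 1208) = -816/(153 + 1208) = -816/1361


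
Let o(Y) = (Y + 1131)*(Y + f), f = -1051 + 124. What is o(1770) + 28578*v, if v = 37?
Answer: 3502929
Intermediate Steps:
f = -927
o(Y) = (-927 + Y)*(1131 + Y) (o(Y) = (Y + 1131)*(Y - 927) = (1131 + Y)*(-927 + Y) = (-927 + Y)*(1131 + Y))
o(1770) + 28578*v = (-1048437 + 1770**2 + 204*1770) + 28578*37 = (-1048437 + 3132900 + 361080) + 1057386 = 2445543 + 1057386 = 3502929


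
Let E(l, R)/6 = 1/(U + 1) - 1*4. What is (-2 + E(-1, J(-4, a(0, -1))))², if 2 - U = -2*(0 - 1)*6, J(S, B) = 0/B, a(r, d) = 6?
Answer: 6400/9 ≈ 711.11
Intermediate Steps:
J(S, B) = 0
U = -10 (U = 2 - (-2*(0 - 1))*6 = 2 - (-2*(-1))*6 = 2 - 2*6 = 2 - 1*12 = 2 - 12 = -10)
E(l, R) = -74/3 (E(l, R) = 6*(1/(-10 + 1) - 1*4) = 6*(1/(-9) - 4) = 6*(-⅑ - 4) = 6*(-37/9) = -74/3)
(-2 + E(-1, J(-4, a(0, -1))))² = (-2 - 74/3)² = (-80/3)² = 6400/9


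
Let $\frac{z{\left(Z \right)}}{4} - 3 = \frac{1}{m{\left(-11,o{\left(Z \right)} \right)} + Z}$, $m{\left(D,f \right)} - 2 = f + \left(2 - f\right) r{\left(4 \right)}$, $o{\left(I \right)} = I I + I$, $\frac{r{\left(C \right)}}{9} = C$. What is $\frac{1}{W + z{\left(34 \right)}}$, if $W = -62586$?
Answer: $- \frac{20771}{1299724556} \approx -1.5981 \cdot 10^{-5}$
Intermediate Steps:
$r{\left(C \right)} = 9 C$
$o{\left(I \right)} = I + I^{2}$ ($o{\left(I \right)} = I^{2} + I = I + I^{2}$)
$m{\left(D,f \right)} = 74 - 35 f$ ($m{\left(D,f \right)} = 2 + \left(f + \left(2 - f\right) 9 \cdot 4\right) = 2 + \left(f + \left(2 - f\right) 36\right) = 2 - \left(-72 + 35 f\right) = 74 - 35 f$)
$z{\left(Z \right)} = 12 + \frac{4}{74 + Z - 35 Z \left(1 + Z\right)}$ ($z{\left(Z \right)} = 12 + \frac{4}{\left(74 - 35 Z \left(1 + Z\right)\right) + Z} = 12 + \frac{4}{74 + Z - 35 Z \left(1 + Z\right)}$)
$\frac{1}{W + z{\left(34 \right)}} = \frac{1}{-62586 + \frac{4 \left(-223 + 102 \cdot 34 + 105 \cdot 34^{2}\right)}{-74 + 34 \cdot 34 + 35 \cdot 34^{2}}} = \frac{1}{-62586 + \frac{4 \left(-223 + 3468 + 105 \cdot 1156\right)}{-74 + 1156 + 35 \cdot 1156}} = \frac{1}{-62586 + \frac{4 \left(-223 + 3468 + 121380\right)}{-74 + 1156 + 40460}} = \frac{1}{-62586 + 4 \cdot \frac{1}{41542} \cdot 124625} = \frac{1}{-62586 + \frac{249250}{20771}} = \frac{1}{- \frac{1299724556}{20771}} = - \frac{20771}{1299724556}$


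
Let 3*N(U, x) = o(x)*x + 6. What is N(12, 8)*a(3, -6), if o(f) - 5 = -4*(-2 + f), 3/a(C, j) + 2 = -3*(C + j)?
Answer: -146/7 ≈ -20.857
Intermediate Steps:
a(C, j) = 3/(-2 - 3*C - 3*j) (a(C, j) = 3/(-2 - 3*(C + j)) = 3/(-2 + (-3*C - 3*j)) = 3/(-2 - 3*C - 3*j))
o(f) = 13 - 4*f (o(f) = 5 - 4*(-2 + f) = 5 + (8 - 4*f) = 13 - 4*f)
N(U, x) = 2 + x*(13 - 4*x)/3 (N(U, x) = ((13 - 4*x)*x + 6)/3 = (x*(13 - 4*x) + 6)/3 = (6 + x*(13 - 4*x))/3 = 2 + x*(13 - 4*x)/3)
N(12, 8)*a(3, -6) = (2 - ⅓*8*(-13 + 4*8))*(-3/(2 + 3*3 + 3*(-6))) = (2 - ⅓*8*(-13 + 32))*(-3/(2 + 9 - 18)) = (2 - ⅓*8*19)*(-3/(-7)) = (2 - 152/3)*(-3*(-⅐)) = -146/3*3/7 = -146/7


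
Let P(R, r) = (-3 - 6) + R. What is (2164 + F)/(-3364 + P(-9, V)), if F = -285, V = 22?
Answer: -1879/3382 ≈ -0.55559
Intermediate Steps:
P(R, r) = -9 + R
(2164 + F)/(-3364 + P(-9, V)) = (2164 - 285)/(-3364 + (-9 - 9)) = 1879/(-3364 - 18) = 1879/(-3382) = 1879*(-1/3382) = -1879/3382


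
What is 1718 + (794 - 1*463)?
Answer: 2049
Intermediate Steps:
1718 + (794 - 1*463) = 1718 + (794 - 463) = 1718 + 331 = 2049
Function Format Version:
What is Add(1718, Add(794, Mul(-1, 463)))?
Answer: 2049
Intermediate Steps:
Add(1718, Add(794, Mul(-1, 463))) = Add(1718, Add(794, -463)) = Add(1718, 331) = 2049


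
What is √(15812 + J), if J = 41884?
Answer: 4*√3606 ≈ 240.20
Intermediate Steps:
√(15812 + J) = √(15812 + 41884) = √57696 = 4*√3606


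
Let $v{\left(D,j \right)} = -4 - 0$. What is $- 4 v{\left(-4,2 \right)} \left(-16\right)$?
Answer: $-256$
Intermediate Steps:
$v{\left(D,j \right)} = -4$ ($v{\left(D,j \right)} = -4 + 0 = -4$)
$- 4 v{\left(-4,2 \right)} \left(-16\right) = \left(-4\right) \left(-4\right) \left(-16\right) = 16 \left(-16\right) = -256$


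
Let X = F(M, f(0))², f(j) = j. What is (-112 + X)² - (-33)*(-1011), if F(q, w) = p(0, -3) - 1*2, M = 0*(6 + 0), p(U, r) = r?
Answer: -25794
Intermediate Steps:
M = 0 (M = 0*6 = 0)
F(q, w) = -5 (F(q, w) = -3 - 1*2 = -3 - 2 = -5)
X = 25 (X = (-5)² = 25)
(-112 + X)² - (-33)*(-1011) = (-112 + 25)² - (-33)*(-1011) = (-87)² - 1*33363 = 7569 - 33363 = -25794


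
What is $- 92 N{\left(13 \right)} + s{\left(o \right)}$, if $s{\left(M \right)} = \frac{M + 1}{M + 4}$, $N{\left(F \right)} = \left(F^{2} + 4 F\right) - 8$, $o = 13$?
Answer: $- \frac{333118}{17} \approx -19595.0$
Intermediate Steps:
$N{\left(F \right)} = -8 + F^{2} + 4 F$
$s{\left(M \right)} = \frac{1 + M}{4 + M}$
$- 92 N{\left(13 \right)} + s{\left(o \right)} = - 92 \left(-8 + 13^{2} + 4 \cdot 13\right) + \frac{1 + 13}{4 + 13} = - 92 \left(-8 + 169 + 52\right) + \frac{1}{17} \cdot 14 = \left(-92\right) 213 + \frac{1}{17} \cdot 14 = -19596 + \frac{14}{17} = - \frac{333118}{17}$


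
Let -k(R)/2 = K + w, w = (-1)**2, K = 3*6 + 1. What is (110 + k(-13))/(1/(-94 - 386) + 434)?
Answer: 33600/208319 ≈ 0.16129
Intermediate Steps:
K = 19 (K = 18 + 1 = 19)
w = 1
k(R) = -40 (k(R) = -2*(19 + 1) = -2*20 = -40)
(110 + k(-13))/(1/(-94 - 386) + 434) = (110 - 40)/(1/(-94 - 386) + 434) = 70/(1/(-480) + 434) = 70/(-1/480 + 434) = 70/(208319/480) = 70*(480/208319) = 33600/208319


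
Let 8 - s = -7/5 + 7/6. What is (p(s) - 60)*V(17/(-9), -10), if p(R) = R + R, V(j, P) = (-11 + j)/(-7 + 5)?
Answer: -37874/135 ≈ -280.55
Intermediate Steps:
V(j, P) = 11/2 - j/2 (V(j, P) = (-11 + j)/(-2) = (-11 + j)*(-½) = 11/2 - j/2)
s = 247/30 (s = 8 - (-7/5 + 7/6) = 8 - 1*(-7/30) = 8 + 7/30 = 247/30 ≈ 8.2333)
p(R) = 2*R
(p(s) - 60)*V(17/(-9), -10) = (2*(247/30) - 60)*(11/2 - 17/(2*(-9))) = (247/15 - 60)*(11/2 - 17*(-1)/(2*9)) = -653*(11/2 - ½*(-17/9))/15 = -653*(11/2 + 17/18)/15 = -653/15*58/9 = -37874/135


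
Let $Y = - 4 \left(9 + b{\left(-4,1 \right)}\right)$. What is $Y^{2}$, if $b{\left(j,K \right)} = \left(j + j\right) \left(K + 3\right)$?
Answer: $8464$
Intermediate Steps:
$b{\left(j,K \right)} = 2 j \left(3 + K\right)$
$Y = 92$ ($Y = - 4 \left(9 + 2 \left(-4\right) \left(3 + 1\right)\right) = - 4 \left(9 + 2 \left(-4\right) 4\right) = - 4 \left(9 - 32\right) = \left(-4\right) \left(-23\right) = 92$)
$Y^{2} = 92^{2} = 8464$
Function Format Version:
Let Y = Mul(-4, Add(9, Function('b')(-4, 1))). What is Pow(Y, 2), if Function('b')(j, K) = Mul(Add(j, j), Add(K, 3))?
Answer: 8464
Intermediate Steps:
Function('b')(j, K) = Mul(2, j, Add(3, K)) (Function('b')(j, K) = Mul(Mul(2, j), Add(3, K)) = Mul(2, j, Add(3, K)))
Y = 92 (Y = Mul(-4, Add(9, Mul(2, -4, Add(3, 1)))) = Mul(-4, Add(9, Mul(2, -4, 4))) = Mul(-4, Add(9, -32)) = Mul(-4, -23) = 92)
Pow(Y, 2) = Pow(92, 2) = 8464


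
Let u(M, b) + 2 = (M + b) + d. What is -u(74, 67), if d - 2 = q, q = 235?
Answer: -376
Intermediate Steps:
d = 237 (d = 2 + 235 = 237)
u(M, b) = 235 + M + b (u(M, b) = -2 + ((M + b) + 237) = -2 + (237 + M + b) = 235 + M + b)
-u(74, 67) = -(235 + 74 + 67) = -1*376 = -376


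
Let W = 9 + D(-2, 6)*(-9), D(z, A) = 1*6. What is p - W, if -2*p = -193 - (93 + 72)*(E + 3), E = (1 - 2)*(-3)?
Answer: 1273/2 ≈ 636.50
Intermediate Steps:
D(z, A) = 6
E = 3 (E = -1*(-3) = 3)
W = -45 (W = 9 + 6*(-9) = 9 - 54 = -45)
p = 1183/2 (p = -(-193 - (93 + 72)*(3 + 3))/2 = -(-193 - 165*6)/2 = -(-193 - 1*990)/2 = -(-193 - 990)/2 = -½*(-1183) = 1183/2 ≈ 591.50)
p - W = 1183/2 - 1*(-45) = 1183/2 + 45 = 1273/2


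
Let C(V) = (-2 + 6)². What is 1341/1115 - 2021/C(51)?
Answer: -2231959/17840 ≈ -125.11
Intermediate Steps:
C(V) = 16 (C(V) = 4² = 16)
1341/1115 - 2021/C(51) = 1341/1115 - 2021/16 = -2231959/17840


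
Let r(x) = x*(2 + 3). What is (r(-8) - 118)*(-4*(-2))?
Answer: -1264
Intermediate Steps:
r(x) = 5*x (r(x) = x*5 = 5*x)
(r(-8) - 118)*(-4*(-2)) = (5*(-8) - 118)*(-4*(-2)) = (-40 - 118)*8 = -158*8 = -1264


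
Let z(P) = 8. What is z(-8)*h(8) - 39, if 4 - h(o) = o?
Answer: -71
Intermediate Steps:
h(o) = 4 - o
z(-8)*h(8) - 39 = 8*(4 - 1*8) - 39 = 8*(4 - 8) - 39 = 8*(-4) - 39 = -32 - 39 = -71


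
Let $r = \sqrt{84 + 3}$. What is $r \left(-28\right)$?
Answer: $- 28 \sqrt{87} \approx -261.17$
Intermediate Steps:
$r = \sqrt{87} \approx 9.3274$
$r \left(-28\right) = \sqrt{87} \left(-28\right) = - 28 \sqrt{87}$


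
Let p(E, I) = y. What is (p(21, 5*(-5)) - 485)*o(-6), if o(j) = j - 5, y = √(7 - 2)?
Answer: 5335 - 11*√5 ≈ 5310.4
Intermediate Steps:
y = √5 ≈ 2.2361
p(E, I) = √5
o(j) = -5 + j
(p(21, 5*(-5)) - 485)*o(-6) = (√5 - 485)*(-5 - 6) = (-485 + √5)*(-11) = 5335 - 11*√5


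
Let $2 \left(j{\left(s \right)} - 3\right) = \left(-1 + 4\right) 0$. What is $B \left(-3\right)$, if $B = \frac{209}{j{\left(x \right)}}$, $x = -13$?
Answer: $-209$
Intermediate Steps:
$j{\left(s \right)} = 3$ ($j{\left(s \right)} = 3 + \frac{\left(-1 + 4\right) 0}{2} = 3 + \frac{3 \cdot 0}{2} = 3 + \frac{1}{2} \cdot 0 = 3 + 0 = 3$)
$B = \frac{209}{3} \approx 69.667$
$B \left(-3\right) = \frac{209}{3} \left(-3\right) = -209$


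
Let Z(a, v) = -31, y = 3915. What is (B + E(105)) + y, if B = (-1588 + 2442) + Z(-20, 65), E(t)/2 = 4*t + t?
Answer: 5788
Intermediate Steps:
E(t) = 10*t (E(t) = 2*(4*t + t) = 2*(5*t) = 10*t)
B = 823 (B = (-1588 + 2442) - 31 = 854 - 31 = 823)
(B + E(105)) + y = (823 + 10*105) + 3915 = (823 + 1050) + 3915 = 1873 + 3915 = 5788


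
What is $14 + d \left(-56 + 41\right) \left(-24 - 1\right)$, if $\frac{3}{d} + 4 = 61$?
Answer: $\frac{641}{19} \approx 33.737$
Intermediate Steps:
$d = \frac{1}{19}$ ($d = \frac{3}{-4 + 61} = \frac{3}{57} = 3 \cdot \frac{1}{57} = \frac{1}{19} \approx 0.052632$)
$14 + d \left(-56 + 41\right) \left(-24 - 1\right) = 14 + \frac{\left(-56 + 41\right) \left(-24 - 1\right)}{19} = 14 + \frac{\left(-15\right) \left(-25\right)}{19} = 14 + \frac{1}{19} \cdot 375 = 14 + \frac{375}{19} = \frac{641}{19}$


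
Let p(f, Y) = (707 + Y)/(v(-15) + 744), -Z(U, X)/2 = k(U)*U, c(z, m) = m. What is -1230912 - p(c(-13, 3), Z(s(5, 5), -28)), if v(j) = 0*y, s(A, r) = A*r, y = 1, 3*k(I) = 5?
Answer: -2747397455/2232 ≈ -1.2309e+6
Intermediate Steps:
k(I) = 5/3 (k(I) = (⅓)*5 = 5/3)
v(j) = 0 (v(j) = 0*1 = 0)
Z(U, X) = -10*U/3
p(f, Y) = 707/744 + Y/744 (p(f, Y) = (707 + Y)/(0 + 744) = (707 + Y)/744 = (707 + Y)*(1/744) = 707/744 + Y/744)
-1230912 - p(c(-13, 3), Z(s(5, 5), -28)) = -1230912 - (707/744 + (-50*5/3)/744) = -1230912 - (707/744 + (-10/3*25)/744) = -1230912 - (707/744 + (1/744)*(-250/3)) = -1230912 - (707/744 - 125/1116) = -1230912 - 1*1871/2232 = -1230912 - 1871/2232 = -2747397455/2232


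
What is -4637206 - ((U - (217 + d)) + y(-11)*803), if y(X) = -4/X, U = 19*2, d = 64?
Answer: -4637255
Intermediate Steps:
U = 38
-4637206 - ((U - (217 + d)) + y(-11)*803) = -4637206 - ((38 - (217 + 64)) - 4/(-11)*803) = -4637206 - ((38 - 1*281) - 4*(-1/11)*803) = -4637206 - ((38 - 281) + (4/11)*803) = -4637206 - (-243 + 292) = -4637206 - 1*49 = -4637206 - 49 = -4637255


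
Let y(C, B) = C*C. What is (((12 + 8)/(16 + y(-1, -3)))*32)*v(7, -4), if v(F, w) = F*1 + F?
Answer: 8960/17 ≈ 527.06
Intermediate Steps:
y(C, B) = C**2
v(F, w) = 2*F (v(F, w) = F + F = 2*F)
(((12 + 8)/(16 + y(-1, -3)))*32)*v(7, -4) = (((12 + 8)/(16 + (-1)**2))*32)*(2*7) = ((20/(16 + 1))*32)*14 = ((20/17)*32)*14 = (640/17)*14 = 8960/17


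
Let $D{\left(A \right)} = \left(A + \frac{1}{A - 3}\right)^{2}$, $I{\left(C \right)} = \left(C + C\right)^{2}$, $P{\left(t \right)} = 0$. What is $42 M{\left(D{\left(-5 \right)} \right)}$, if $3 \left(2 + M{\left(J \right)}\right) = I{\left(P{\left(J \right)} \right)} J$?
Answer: $-84$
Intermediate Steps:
$I{\left(C \right)} = 4 C^{2}$ ($I{\left(C \right)} = \left(2 C\right)^{2} = 4 C^{2}$)
$D{\left(A \right)} = \left(A + \frac{1}{-3 + A}\right)^{2}$
$M{\left(J \right)} = -2$ ($M{\left(J \right)} = -2 + \frac{4 \cdot 0^{2} J}{3} = -2 + \frac{4 \cdot 0 J}{3} = -2 + \frac{0 J}{3} = -2 + \frac{1}{3} \cdot 0 = -2 + 0 = -2$)
$42 M{\left(D{\left(-5 \right)} \right)} = 42 \left(-2\right) = -84$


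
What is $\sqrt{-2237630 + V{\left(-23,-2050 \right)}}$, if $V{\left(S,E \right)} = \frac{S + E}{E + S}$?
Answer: $i \sqrt{2237629} \approx 1495.9 i$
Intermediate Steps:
$V{\left(S,E \right)} = 1$ ($V{\left(S,E \right)} = \frac{E + S}{E + S} = 1$)
$\sqrt{-2237630 + V{\left(-23,-2050 \right)}} = \sqrt{-2237630 + 1} = \sqrt{-2237629} = i \sqrt{2237629}$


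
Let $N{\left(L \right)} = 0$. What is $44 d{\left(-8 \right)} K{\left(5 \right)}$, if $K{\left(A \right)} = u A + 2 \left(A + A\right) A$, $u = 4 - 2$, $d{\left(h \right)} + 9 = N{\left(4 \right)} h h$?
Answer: $-43560$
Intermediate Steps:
$d{\left(h \right)} = -9$ ($d{\left(h \right)} = -9 + 0 h h = -9 + 0 h = -9 + 0 = -9$)
$u = 2$
$K{\left(A \right)} = 2 A + 4 A^{2}$ ($K{\left(A \right)} = 2 A + 2 \left(A + A\right) A = 2 A + 2 \cdot 2 A A = 2 A + 4 A A = 2 A + 4 A^{2}$)
$44 d{\left(-8 \right)} K{\left(5 \right)} = 44 \left(-9\right) 2 \cdot 5 \left(1 + 2 \cdot 5\right) = - 396 \cdot 2 \cdot 5 \left(1 + 10\right) = - 396 \cdot 2 \cdot 5 \cdot 11 = \left(-396\right) 110 = -43560$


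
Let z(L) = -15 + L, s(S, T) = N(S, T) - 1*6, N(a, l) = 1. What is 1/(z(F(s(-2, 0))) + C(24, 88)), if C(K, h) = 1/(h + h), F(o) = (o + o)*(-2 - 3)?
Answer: 176/6161 ≈ 0.028567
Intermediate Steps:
s(S, T) = -5 (s(S, T) = 1 - 1*6 = 1 - 6 = -5)
F(o) = -10*o (F(o) = (2*o)*(-5) = -10*o)
C(K, h) = 1/(2*h)
1/(z(F(s(-2, 0))) + C(24, 88)) = 1/((-15 - 10*(-5)) + (½)/88) = 1/((-15 + 50) + (½)*(1/88)) = 1/(35 + 1/176) = 1/(6161/176) = 176/6161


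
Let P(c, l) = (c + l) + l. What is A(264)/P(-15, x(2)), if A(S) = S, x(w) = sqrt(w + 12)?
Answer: -3960/169 - 528*sqrt(14)/169 ≈ -35.122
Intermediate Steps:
x(w) = sqrt(12 + w)
P(c, l) = c + 2*l
A(264)/P(-15, x(2)) = 264/(-15 + 2*sqrt(12 + 2)) = 264/(-15 + 2*sqrt(14))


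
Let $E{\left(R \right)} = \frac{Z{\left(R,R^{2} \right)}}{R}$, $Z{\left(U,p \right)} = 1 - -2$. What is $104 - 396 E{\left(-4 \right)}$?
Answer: $401$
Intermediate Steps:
$Z{\left(U,p \right)} = 3$ ($Z{\left(U,p \right)} = 1 + 2 = 3$)
$E{\left(R \right)} = \frac{3}{R}$
$104 - 396 E{\left(-4 \right)} = 104 - 396 \frac{3}{-4} = 104 - 396 \cdot 3 \left(- \frac{1}{4}\right) = 104 - -297 = 104 + 297 = 401$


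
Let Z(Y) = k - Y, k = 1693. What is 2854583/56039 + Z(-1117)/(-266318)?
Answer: 380034682902/7462097201 ≈ 50.929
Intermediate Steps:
Z(Y) = 1693 - Y
2854583/56039 + Z(-1117)/(-266318) = 2854583/56039 + (1693 - 1*(-1117))/(-266318) = 2854583*(1/56039) + (1693 + 1117)*(-1/266318) = 2854583/56039 + 2810*(-1/266318) = 2854583/56039 - 1405/133159 = 380034682902/7462097201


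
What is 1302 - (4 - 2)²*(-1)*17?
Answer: 1370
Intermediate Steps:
1302 - (4 - 2)²*(-1)*17 = 1302 - 2²*(-1)*17 = 1302 - 4*(-1)*17 = 1302 - (-4)*17 = 1302 - 1*(-68) = 1302 + 68 = 1370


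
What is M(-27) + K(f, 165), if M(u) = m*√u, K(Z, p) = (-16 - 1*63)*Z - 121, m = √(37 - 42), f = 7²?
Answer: -3992 - 3*√15 ≈ -4003.6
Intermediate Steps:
f = 49
m = I*√5 (m = √(-5) = I*√5 ≈ 2.2361*I)
K(Z, p) = -121 - 79*Z (K(Z, p) = (-16 - 63)*Z - 121 = -79*Z - 121 = -121 - 79*Z)
M(u) = I*√5*√u (M(u) = (I*√5)*√u = I*√5*√u)
M(-27) + K(f, 165) = I*√5*√(-27) + (-121 - 79*49) = I*√5*(3*I*√3) + (-121 - 3871) = -3*√15 - 3992 = -3992 - 3*√15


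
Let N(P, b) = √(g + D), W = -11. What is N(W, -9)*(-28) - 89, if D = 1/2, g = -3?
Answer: -89 - 14*I*√10 ≈ -89.0 - 44.272*I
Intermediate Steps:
D = ½ ≈ 0.50000
N(P, b) = I*√10/2 (N(P, b) = √(-3 + ½) = √(-5/2) = I*√10/2)
N(W, -9)*(-28) - 89 = (I*√10/2)*(-28) - 89 = -14*I*√10 - 89 = -89 - 14*I*√10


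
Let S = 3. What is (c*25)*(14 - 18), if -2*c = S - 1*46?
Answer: -2150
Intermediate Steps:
c = 43/2 (c = -(3 - 1*46)/2 = -(3 - 46)/2 = -1/2*(-43) = 43/2 ≈ 21.500)
(c*25)*(14 - 18) = ((43/2)*25)*(14 - 18) = (1075/2)*(-4) = -2150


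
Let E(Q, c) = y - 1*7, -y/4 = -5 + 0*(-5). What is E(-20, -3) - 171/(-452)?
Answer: 6047/452 ≈ 13.378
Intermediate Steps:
y = 20 (y = -4*(-5 + 0*(-5)) = -4*(-5 + 0) = -4*(-5) = 20)
E(Q, c) = 13 (E(Q, c) = 20 - 1*7 = 20 - 7 = 13)
E(-20, -3) - 171/(-452) = 13 - 171/(-452) = 13 - 171*(-1/452) = 13 + 171/452 = 6047/452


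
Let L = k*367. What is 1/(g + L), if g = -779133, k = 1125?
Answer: -1/366258 ≈ -2.7303e-6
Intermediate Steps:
L = 412875 (L = 1125*367 = 412875)
1/(g + L) = 1/(-779133 + 412875) = 1/(-366258) = -1/366258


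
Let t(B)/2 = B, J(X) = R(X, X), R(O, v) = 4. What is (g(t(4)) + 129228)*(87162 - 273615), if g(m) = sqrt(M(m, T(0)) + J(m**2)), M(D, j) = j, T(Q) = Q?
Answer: -24095321190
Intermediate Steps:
J(X) = 4
t(B) = 2*B
g(m) = 2 (g(m) = sqrt(0 + 4) = sqrt(4) = 2)
(g(t(4)) + 129228)*(87162 - 273615) = (2 + 129228)*(87162 - 273615) = 129230*(-186453) = -24095321190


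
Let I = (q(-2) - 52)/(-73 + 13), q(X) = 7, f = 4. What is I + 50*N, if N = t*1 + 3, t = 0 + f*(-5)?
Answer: -3397/4 ≈ -849.25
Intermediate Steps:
t = -20 (t = 0 + 4*(-5) = 0 - 20 = -20)
I = ¾ (I = (7 - 52)/(-73 + 13) = -45/(-60) = -45*(-1/60) = ¾ ≈ 0.75000)
N = -17 (N = -20*1 + 3 = -20 + 3 = -17)
I + 50*N = ¾ + 50*(-17) = ¾ - 850 = -3397/4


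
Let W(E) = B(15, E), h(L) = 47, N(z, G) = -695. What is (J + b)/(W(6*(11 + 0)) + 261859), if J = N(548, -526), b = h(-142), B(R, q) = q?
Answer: -648/261925 ≈ -0.0024740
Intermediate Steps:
b = 47
W(E) = E
J = -695
(J + b)/(W(6*(11 + 0)) + 261859) = (-695 + 47)/(6*(11 + 0) + 261859) = -648/(6*11 + 261859) = -648/(66 + 261859) = -648/261925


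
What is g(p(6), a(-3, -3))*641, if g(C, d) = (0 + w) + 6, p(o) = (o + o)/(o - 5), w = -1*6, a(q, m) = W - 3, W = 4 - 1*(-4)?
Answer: 0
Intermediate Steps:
W = 8 (W = 4 + 4 = 8)
a(q, m) = 5 (a(q, m) = 8 - 3 = 5)
w = -6
p(o) = 2*o/(-5 + o) (p(o) = (2*o)/(-5 + o) = 2*o/(-5 + o))
g(C, d) = 0 (g(C, d) = (0 - 6) + 6 = -6 + 6 = 0)
g(p(6), a(-3, -3))*641 = 0*641 = 0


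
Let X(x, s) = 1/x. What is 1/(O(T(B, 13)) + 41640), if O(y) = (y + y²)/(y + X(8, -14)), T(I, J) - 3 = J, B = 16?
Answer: 129/5373736 ≈ 2.4006e-5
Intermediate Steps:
T(I, J) = 3 + J
O(y) = (y + y²)/(⅛ + y) (O(y) = (y + y²)/(y + 1/8) = (y + y²)/(y + ⅛) = (y + y²)/(⅛ + y))
1/(O(T(B, 13)) + 41640) = 1/(8*(3 + 13)*(1 + (3 + 13))/(1 + 8*(3 + 13)) + 41640) = 1/(8*16*(1 + 16)/(1 + 8*16) + 41640) = 1/(8*16*17/(1 + 128) + 41640) = 1/(8*16*17/129 + 41640) = 1/(8*16*(1/129)*17 + 41640) = 1/(2176/129 + 41640) = 1/(5373736/129) = 129/5373736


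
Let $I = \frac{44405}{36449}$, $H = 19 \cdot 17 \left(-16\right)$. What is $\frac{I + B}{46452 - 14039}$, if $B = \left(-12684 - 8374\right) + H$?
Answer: $- \frac{955867069}{1181421437} \approx -0.80908$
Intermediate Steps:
$H = -5168$ ($H = 323 \left(-16\right) = -5168$)
$I = \frac{44405}{36449}$ ($I = 44405 \cdot \frac{1}{36449} = \frac{44405}{36449} \approx 1.2183$)
$B = -26226$ ($B = \left(-12684 - 8374\right) - 5168 = -21058 - 5168 = -26226$)
$\frac{I + B}{46452 - 14039} = \frac{\frac{44405}{36449} - 26226}{46452 - 14039} = - \frac{955867069}{36449 \cdot 32413} = \left(- \frac{955867069}{36449}\right) \frac{1}{32413} = - \frac{955867069}{1181421437}$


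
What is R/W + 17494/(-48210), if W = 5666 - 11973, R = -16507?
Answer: 20160818/8942955 ≈ 2.2544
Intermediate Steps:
W = -6307
R/W + 17494/(-48210) = -16507/(-6307) + 17494/(-48210) = -16507*(-1/6307) + 17494*(-1/48210) = 971/371 - 8747/24105 = 20160818/8942955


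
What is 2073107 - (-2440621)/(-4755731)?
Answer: 9859136785596/4755731 ≈ 2.0731e+6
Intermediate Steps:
2073107 - (-2440621)/(-4755731) = 2073107 - (-2440621)*(-1)/4755731 = 2073107 - 1*2440621/4755731 = 2073107 - 2440621/4755731 = 9859136785596/4755731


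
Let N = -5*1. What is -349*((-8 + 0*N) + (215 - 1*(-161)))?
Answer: -128432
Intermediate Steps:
N = -5
-349*((-8 + 0*N) + (215 - 1*(-161))) = -349*((-8 + 0*(-5)) + (215 - 1*(-161))) = -349*((-8 + 0) + (215 + 161)) = -349*(-8 + 376) = -349*368 = -128432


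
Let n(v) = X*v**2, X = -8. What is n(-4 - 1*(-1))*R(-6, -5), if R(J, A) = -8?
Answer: 576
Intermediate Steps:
n(v) = -8*v**2
n(-4 - 1*(-1))*R(-6, -5) = -8*(-4 - 1*(-1))**2*(-8) = -8*(-4 + 1)**2*(-8) = -8*(-3)**2*(-8) = -8*9*(-8) = -72*(-8) = 576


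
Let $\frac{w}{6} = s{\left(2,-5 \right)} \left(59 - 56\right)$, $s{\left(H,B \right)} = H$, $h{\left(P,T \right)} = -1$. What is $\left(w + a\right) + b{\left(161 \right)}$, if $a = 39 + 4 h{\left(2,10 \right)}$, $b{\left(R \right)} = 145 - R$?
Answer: $55$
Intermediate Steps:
$w = 36$ ($w = 6 \cdot 2 \left(59 - 56\right) = 6 \cdot 2 \cdot 3 = 6 \cdot 6 = 36$)
$a = 35$ ($a = 39 + 4 \left(-1\right) = 39 - 4 = 35$)
$\left(w + a\right) + b{\left(161 \right)} = \left(36 + 35\right) + \left(145 - 161\right) = 71 + \left(145 - 161\right) = 71 - 16 = 55$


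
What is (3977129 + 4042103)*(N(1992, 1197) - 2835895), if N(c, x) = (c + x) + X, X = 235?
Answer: -22714242082272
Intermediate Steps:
N(c, x) = 235 + c + x (N(c, x) = (c + x) + 235 = 235 + c + x)
(3977129 + 4042103)*(N(1992, 1197) - 2835895) = (3977129 + 4042103)*((235 + 1992 + 1197) - 2835895) = 8019232*(3424 - 2835895) = 8019232*(-2832471) = -22714242082272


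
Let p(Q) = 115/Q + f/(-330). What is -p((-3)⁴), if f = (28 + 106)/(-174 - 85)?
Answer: -1639984/1153845 ≈ -1.4213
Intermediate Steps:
f = -134/259 (f = 134/(-259) = 134*(-1/259) = -134/259 ≈ -0.51737)
p(Q) = 67/42735 + 115/Q (p(Q) = 115/Q - 134/259/(-330) = 115/Q - 134/259*(-1/330) = 115/Q + 67/42735 = 67/42735 + 115/Q)
-p((-3)⁴) = -(67/42735 + 115/((-3)⁴)) = -(67/42735 + 115/81) = -1*1639984/1153845 = -1639984/1153845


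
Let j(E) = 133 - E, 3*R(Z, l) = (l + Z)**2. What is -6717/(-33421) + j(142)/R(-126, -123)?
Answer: 46173150/230237269 ≈ 0.20055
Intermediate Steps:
R(Z, l) = (Z + l)**2/3 (R(Z, l) = (l + Z)**2/3 = (Z + l)**2/3)
-6717/(-33421) + j(142)/R(-126, -123) = -6717/(-33421) + (133 - 1*142)/(((-126 - 123)**2/3)) = -6717*(-1/33421) + (133 - 142)/(((1/3)*(-249)**2)) = 6717/33421 - 9/((1/3)*62001) = 6717/33421 - 9/20667 = 6717/33421 - 9*1/20667 = 6717/33421 - 3/6889 = 46173150/230237269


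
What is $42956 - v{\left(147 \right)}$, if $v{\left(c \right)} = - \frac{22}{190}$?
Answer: $\frac{4080831}{95} \approx 42956.0$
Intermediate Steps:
$v{\left(c \right)} = - \frac{11}{95}$ ($v{\left(c \right)} = \left(-22\right) \frac{1}{190} = - \frac{11}{95}$)
$42956 - v{\left(147 \right)} = 42956 - - \frac{11}{95} = 42956 + \frac{11}{95} = \frac{4080831}{95}$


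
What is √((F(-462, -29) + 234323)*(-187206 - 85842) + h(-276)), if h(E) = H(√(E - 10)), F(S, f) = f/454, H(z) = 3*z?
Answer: √(-3296898027587124 + 154587*I*√286)/227 ≈ 0.00010029 + 2.5295e+5*I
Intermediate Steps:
F(S, f) = f/454 (F(S, f) = f*(1/454) = f/454)
h(E) = 3*√(-10 + E) (h(E) = 3*√(E - 10) = 3*√(-10 + E))
√((F(-462, -29) + 234323)*(-187206 - 85842) + h(-276)) = √(((1/454)*(-29) + 234323)*(-187206 - 85842) + 3*√(-10 - 276)) = √((-29/454 + 234323)*(-273048) + 3*√(-286)) = √((106382613/454)*(-273048) + 3*(I*√286)) = √(-14523779857212/227 + 3*I*√286)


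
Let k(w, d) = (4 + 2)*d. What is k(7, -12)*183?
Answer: -13176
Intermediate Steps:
k(w, d) = 6*d
k(7, -12)*183 = (6*(-12))*183 = -72*183 = -13176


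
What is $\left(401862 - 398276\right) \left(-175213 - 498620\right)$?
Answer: $-2416365138$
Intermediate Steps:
$\left(401862 - 398276\right) \left(-175213 - 498620\right) = 3586 \left(-673833\right) = -2416365138$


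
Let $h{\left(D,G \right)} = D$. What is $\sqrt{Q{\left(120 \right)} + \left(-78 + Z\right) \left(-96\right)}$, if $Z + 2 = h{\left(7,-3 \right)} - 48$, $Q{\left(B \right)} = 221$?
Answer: $\sqrt{11837} \approx 108.8$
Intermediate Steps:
$Z = -43$ ($Z = -2 + \left(7 - 48\right) = -2 - 41 = -43$)
$\sqrt{Q{\left(120 \right)} + \left(-78 + Z\right) \left(-96\right)} = \sqrt{221 + \left(-78 - 43\right) \left(-96\right)} = \sqrt{221 - -11616} = \sqrt{221 + 11616} = \sqrt{11837}$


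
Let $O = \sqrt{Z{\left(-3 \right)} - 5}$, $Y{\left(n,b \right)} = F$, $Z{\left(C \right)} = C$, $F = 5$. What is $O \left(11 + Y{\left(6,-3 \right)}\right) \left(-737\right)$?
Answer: $- 23584 i \sqrt{2} \approx - 33353.0 i$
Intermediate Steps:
$Y{\left(n,b \right)} = 5$
$O = 2 i \sqrt{2}$ ($O = \sqrt{-3 - 5} = \sqrt{-8} = 2 i \sqrt{2} \approx 2.8284 i$)
$O \left(11 + Y{\left(6,-3 \right)}\right) \left(-737\right) = 2 i \sqrt{2} \left(11 + 5\right) \left(-737\right) = 2 i \sqrt{2} \cdot 16 \left(-737\right) = 32 i \sqrt{2} \left(-737\right) = - 23584 i \sqrt{2}$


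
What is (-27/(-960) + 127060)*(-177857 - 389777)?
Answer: -11539774720753/160 ≈ -7.2124e+10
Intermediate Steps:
(-27/(-960) + 127060)*(-177857 - 389777) = (-1/960*(-27) + 127060)*(-567634) = (9/320 + 127060)*(-567634) = (40659209/320)*(-567634) = -11539774720753/160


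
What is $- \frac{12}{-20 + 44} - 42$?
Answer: $- \frac{85}{2} \approx -42.5$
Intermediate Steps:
$- \frac{12}{-20 + 44} - 42 = - \frac{12}{24} - 42 = \left(-12\right) \frac{1}{24} - 42 = - \frac{1}{2} - 42 = - \frac{85}{2}$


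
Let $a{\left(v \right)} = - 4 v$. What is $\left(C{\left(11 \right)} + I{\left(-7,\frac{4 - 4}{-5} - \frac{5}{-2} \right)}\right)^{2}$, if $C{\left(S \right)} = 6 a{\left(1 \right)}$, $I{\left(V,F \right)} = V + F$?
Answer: $\frac{3249}{4} \approx 812.25$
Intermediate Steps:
$I{\left(V,F \right)} = F + V$
$C{\left(S \right)} = -24$ ($C{\left(S \right)} = 6 \left(\left(-4\right) 1\right) = 6 \left(-4\right) = -24$)
$\left(C{\left(11 \right)} + I{\left(-7,\frac{4 - 4}{-5} - \frac{5}{-2} \right)}\right)^{2} = \left(-24 - \left(\frac{9}{2} - \frac{4 - 4}{-5}\right)\right)^{2} = \left(-24 + \left(\left(0 \left(- \frac{1}{5}\right) - - \frac{5}{2}\right) - 7\right)\right)^{2} = \left(-24 + \left(\left(0 + \frac{5}{2}\right) - 7\right)\right)^{2} = \left(-24 + \left(\frac{5}{2} - 7\right)\right)^{2} = \left(-24 - \frac{9}{2}\right)^{2} = \left(- \frac{57}{2}\right)^{2} = \frac{3249}{4}$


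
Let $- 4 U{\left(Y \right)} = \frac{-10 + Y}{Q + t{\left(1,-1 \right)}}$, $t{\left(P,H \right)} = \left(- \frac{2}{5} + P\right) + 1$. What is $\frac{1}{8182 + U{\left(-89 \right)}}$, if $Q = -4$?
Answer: $\frac{16}{130747} \approx 0.00012237$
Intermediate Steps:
$t{\left(P,H \right)} = \frac{3}{5} + P$ ($t{\left(P,H \right)} = \left(\left(-2\right) \frac{1}{5} + P\right) + 1 = \left(- \frac{2}{5} + P\right) + 1 = \frac{3}{5} + P$)
$U{\left(Y \right)} = - \frac{25}{24} + \frac{5 Y}{48}$ ($U{\left(Y \right)} = - \frac{\left(-10 + Y\right) \frac{1}{-4 + \left(\frac{3}{5} + 1\right)}}{4} = - \frac{\left(-10 + Y\right) \frac{1}{-4 + \frac{8}{5}}}{4} = - \frac{\left(-10 + Y\right) \frac{1}{- \frac{12}{5}}}{4} = - \frac{\left(-10 + Y\right) \left(- \frac{5}{12}\right)}{4} = - \frac{\frac{25}{6} - \frac{5 Y}{12}}{4} = - \frac{25}{24} + \frac{5 Y}{48}$)
$\frac{1}{8182 + U{\left(-89 \right)}} = \frac{1}{8182 + \left(- \frac{25}{24} + \frac{5}{48} \left(-89\right)\right)} = \frac{1}{8182 - \frac{165}{16}} = \frac{1}{\frac{130747}{16}} = \frac{16}{130747}$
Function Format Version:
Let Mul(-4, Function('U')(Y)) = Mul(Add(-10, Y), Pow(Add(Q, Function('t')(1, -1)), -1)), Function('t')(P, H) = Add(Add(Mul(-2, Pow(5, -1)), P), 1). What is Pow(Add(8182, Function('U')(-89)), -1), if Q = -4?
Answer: Rational(16, 130747) ≈ 0.00012237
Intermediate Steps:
Function('t')(P, H) = Add(Rational(3, 5), P) (Function('t')(P, H) = Add(Add(Mul(-2, Rational(1, 5)), P), 1) = Add(Add(Rational(-2, 5), P), 1) = Add(Rational(3, 5), P))
Function('U')(Y) = Add(Rational(-25, 24), Mul(Rational(5, 48), Y)) (Function('U')(Y) = Mul(Rational(-1, 4), Mul(Add(-10, Y), Pow(Add(-4, Add(Rational(3, 5), 1)), -1))) = Mul(Rational(-1, 4), Mul(Add(-10, Y), Pow(Add(-4, Rational(8, 5)), -1))) = Mul(Rational(-1, 4), Mul(Add(-10, Y), Pow(Rational(-12, 5), -1))) = Mul(Rational(-1, 4), Mul(Add(-10, Y), Rational(-5, 12))) = Mul(Rational(-1, 4), Add(Rational(25, 6), Mul(Rational(-5, 12), Y))) = Add(Rational(-25, 24), Mul(Rational(5, 48), Y)))
Pow(Add(8182, Function('U')(-89)), -1) = Pow(Add(8182, Add(Rational(-25, 24), Mul(Rational(5, 48), -89))), -1) = Pow(Add(8182, Add(Rational(-25, 24), Rational(-445, 48))), -1) = Pow(Add(8182, Rational(-165, 16)), -1) = Pow(Rational(130747, 16), -1) = Rational(16, 130747)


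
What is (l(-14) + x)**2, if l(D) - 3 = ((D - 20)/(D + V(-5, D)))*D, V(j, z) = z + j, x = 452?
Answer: 211382521/1089 ≈ 1.9411e+5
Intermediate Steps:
V(j, z) = j + z
l(D) = 3 + D*(-20 + D)/(-5 + 2*D) (l(D) = 3 + ((D - 20)/(D + (-5 + D)))*D = 3 + ((-20 + D)/(-5 + 2*D))*D = 3 + D*(-20 + D)/(-5 + 2*D))
(l(-14) + x)**2 = ((-15 + (-14)**2 - 14*(-14))/(-5 + 2*(-14)) + 452)**2 = ((-15 + 196 + 196)/(-5 - 28) + 452)**2 = (377/(-33) + 452)**2 = (-1/33*377 + 452)**2 = (-377/33 + 452)**2 = (14539/33)**2 = 211382521/1089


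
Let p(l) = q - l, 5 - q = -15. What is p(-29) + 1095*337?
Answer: 369064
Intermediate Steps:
q = 20 (q = 5 - 1*(-15) = 5 + 15 = 20)
p(l) = 20 - l
p(-29) + 1095*337 = (20 - 1*(-29)) + 1095*337 = (20 + 29) + 369015 = 49 + 369015 = 369064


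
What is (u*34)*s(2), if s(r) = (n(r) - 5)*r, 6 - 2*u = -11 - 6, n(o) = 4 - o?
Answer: -2346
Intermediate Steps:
u = 23/2 (u = 3 - (-11 - 6)/2 = 3 - 1/2*(-17) = 3 + 17/2 = 23/2 ≈ 11.500)
s(r) = r*(-1 - r) (s(r) = ((4 - r) - 5)*r = (-1 - r)*r = r*(-1 - r))
(u*34)*s(2) = ((23/2)*34)*(-1*2*(1 + 2)) = 391*(-1*2*3) = 391*(-6) = -2346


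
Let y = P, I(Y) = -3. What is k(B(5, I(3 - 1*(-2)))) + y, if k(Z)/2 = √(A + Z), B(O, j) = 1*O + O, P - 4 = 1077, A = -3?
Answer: 1081 + 2*√7 ≈ 1086.3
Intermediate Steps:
P = 1081 (P = 4 + 1077 = 1081)
B(O, j) = 2*O (B(O, j) = O + O = 2*O)
k(Z) = 2*√(-3 + Z)
y = 1081
k(B(5, I(3 - 1*(-2)))) + y = 2*√(-3 + 2*5) + 1081 = 2*√(-3 + 10) + 1081 = 2*√7 + 1081 = 1081 + 2*√7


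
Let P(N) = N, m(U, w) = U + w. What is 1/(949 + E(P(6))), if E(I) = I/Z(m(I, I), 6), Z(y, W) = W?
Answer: 1/950 ≈ 0.0010526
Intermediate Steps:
E(I) = I/6
1/(949 + E(P(6))) = 1/(949 + (⅙)*6) = 1/(949 + 1) = 1/950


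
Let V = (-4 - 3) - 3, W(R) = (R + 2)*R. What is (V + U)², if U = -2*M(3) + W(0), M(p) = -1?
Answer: 64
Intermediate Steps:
W(R) = R*(2 + R) (W(R) = (2 + R)*R = R*(2 + R))
V = -10 (V = -7 - 3 = -10)
U = 2 (U = -2*(-1) + 0*(2 + 0) = 2 + 0*2 = 2 + 0 = 2)
(V + U)² = (-10 + 2)² = (-8)² = 64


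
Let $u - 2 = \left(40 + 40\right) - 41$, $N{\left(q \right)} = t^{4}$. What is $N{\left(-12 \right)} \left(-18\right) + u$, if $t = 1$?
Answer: $23$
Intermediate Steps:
$N{\left(q \right)} = 1$ ($N{\left(q \right)} = 1^{4} = 1$)
$u = 41$ ($u = 2 + \left(\left(40 + 40\right) - 41\right) = 2 + \left(80 - 41\right) = 2 + 39 = 41$)
$N{\left(-12 \right)} \left(-18\right) + u = 1 \left(-18\right) + 41 = -18 + 41 = 23$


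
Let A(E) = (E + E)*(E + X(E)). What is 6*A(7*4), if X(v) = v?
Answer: 18816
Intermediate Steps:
A(E) = 4*E² (A(E) = (E + E)*(E + E) = (2*E)*(2*E) = 4*E²)
6*A(7*4) = 6*(4*(7*4)²) = 6*(4*28²) = 6*(4*784) = 6*3136 = 18816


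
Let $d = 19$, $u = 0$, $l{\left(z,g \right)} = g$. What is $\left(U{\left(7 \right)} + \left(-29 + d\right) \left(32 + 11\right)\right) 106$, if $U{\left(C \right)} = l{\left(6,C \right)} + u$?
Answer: $-44838$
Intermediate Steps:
$U{\left(C \right)} = C$ ($U{\left(C \right)} = C + 0 = C$)
$\left(U{\left(7 \right)} + \left(-29 + d\right) \left(32 + 11\right)\right) 106 = \left(7 + \left(-29 + 19\right) \left(32 + 11\right)\right) 106 = \left(7 - 430\right) 106 = \left(-423\right) 106 = -44838$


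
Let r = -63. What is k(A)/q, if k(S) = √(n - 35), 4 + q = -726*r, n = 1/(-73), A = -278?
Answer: 3*I*√5183/1669291 ≈ 0.00012938*I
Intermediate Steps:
n = -1/73 ≈ -0.013699
q = 45734 (q = -4 - 726*(-63) = -4 + 45738 = 45734)
k(S) = 6*I*√5183/73 (k(S) = √(-1/73 - 35) = √(-2556/73) = 6*I*√5183/73)
k(A)/q = (6*I*√5183/73)/45734 = (6*I*√5183/73)*(1/45734) = 3*I*√5183/1669291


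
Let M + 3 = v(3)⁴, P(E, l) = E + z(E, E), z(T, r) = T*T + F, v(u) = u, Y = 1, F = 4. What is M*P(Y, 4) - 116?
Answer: 352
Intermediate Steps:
z(T, r) = 4 + T² (z(T, r) = T*T + 4 = T² + 4 = 4 + T²)
P(E, l) = 4 + E + E² (P(E, l) = E + (4 + E²) = 4 + E + E²)
M = 78 (M = -3 + 3⁴ = -3 + 81 = 78)
M*P(Y, 4) - 116 = 78*(4 + 1 + 1²) - 116 = 78*(4 + 1 + 1) - 116 = 78*6 - 116 = 468 - 116 = 352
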